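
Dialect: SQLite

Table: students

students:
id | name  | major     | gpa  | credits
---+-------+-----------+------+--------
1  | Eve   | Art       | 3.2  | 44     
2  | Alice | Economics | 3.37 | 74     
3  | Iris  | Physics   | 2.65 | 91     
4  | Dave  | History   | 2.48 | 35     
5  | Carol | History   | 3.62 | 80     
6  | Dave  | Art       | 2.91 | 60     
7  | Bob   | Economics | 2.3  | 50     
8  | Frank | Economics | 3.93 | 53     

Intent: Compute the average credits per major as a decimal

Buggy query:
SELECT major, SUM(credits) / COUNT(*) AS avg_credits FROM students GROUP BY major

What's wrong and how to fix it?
Bug: Both operands are integers, so '/' performs integer division and truncates

Fix: Cast one side to REAL so the division keeps the fractional part

Corrected query:
SELECT major, SUM(credits) * 1.0 / COUNT(*) AS avg_credits FROM students GROUP BY major

Result:
major     | avg_credits
----------+------------
Art       | 52         
Economics | 59         
History   | 57.5       
Physics   | 91         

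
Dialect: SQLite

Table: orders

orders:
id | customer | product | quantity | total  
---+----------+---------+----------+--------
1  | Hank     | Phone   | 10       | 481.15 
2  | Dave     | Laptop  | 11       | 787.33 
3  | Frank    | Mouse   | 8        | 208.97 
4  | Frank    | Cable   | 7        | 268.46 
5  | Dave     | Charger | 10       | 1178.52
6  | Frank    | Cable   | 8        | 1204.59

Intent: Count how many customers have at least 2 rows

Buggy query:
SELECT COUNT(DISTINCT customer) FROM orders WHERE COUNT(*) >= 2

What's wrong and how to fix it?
Bug: COUNT(*) cannot appear in WHERE; the per-group count doesn't exist yet

Fix: Group first with HAVING COUNT(*) >= 2, then COUNT the resulting groups

Corrected query:
SELECT COUNT(*) FROM (SELECT customer FROM orders GROUP BY customer HAVING COUNT(*) >= 2)

Result:
COUNT(*)
--------
2       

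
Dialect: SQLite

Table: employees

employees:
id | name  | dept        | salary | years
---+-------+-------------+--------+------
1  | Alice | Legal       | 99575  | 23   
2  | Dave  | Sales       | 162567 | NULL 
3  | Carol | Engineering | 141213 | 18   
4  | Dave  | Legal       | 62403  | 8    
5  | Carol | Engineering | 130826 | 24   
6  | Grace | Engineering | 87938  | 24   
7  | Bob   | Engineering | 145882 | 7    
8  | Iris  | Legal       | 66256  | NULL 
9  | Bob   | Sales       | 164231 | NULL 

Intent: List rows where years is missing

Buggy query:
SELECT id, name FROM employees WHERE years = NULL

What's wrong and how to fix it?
Bug: Comparing to NULL with '=' never matches; NULL = NULL is unknown, not true

Fix: Replace '= NULL' with 'IS NULL'

Corrected query:
SELECT id, name FROM employees WHERE years IS NULL

Result:
id | name
---+-----
2  | Dave
8  | Iris
9  | Bob 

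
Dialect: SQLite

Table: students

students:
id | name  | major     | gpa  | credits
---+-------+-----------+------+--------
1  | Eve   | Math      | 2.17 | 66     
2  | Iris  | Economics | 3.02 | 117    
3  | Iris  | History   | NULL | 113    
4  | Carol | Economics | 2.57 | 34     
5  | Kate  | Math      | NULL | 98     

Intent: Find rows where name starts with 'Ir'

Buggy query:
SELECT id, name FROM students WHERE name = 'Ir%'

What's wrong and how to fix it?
Bug: '=' compares the literal string including the % character; pattern matching needs LIKE

Fix: Use LIKE for wildcard pattern matching

Corrected query:
SELECT id, name FROM students WHERE name LIKE 'Ir%'

Result:
id | name
---+-----
2  | Iris
3  | Iris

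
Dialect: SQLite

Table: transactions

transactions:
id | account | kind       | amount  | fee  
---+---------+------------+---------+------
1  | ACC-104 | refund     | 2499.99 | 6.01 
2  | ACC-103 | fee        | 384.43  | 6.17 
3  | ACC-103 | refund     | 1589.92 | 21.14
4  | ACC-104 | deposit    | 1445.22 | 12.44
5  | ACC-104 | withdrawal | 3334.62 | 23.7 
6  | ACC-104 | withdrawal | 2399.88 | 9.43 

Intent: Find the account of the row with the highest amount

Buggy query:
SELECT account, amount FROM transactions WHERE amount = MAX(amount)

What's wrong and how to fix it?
Bug: WHERE is evaluated per row; an aggregate over the whole table isn't defined there

Fix: Wrap MAX in a scalar subquery so WHERE compares against a single value

Corrected query:
SELECT account, amount FROM transactions WHERE amount = (SELECT MAX(amount) FROM transactions)

Result:
account | amount 
--------+--------
ACC-104 | 3334.62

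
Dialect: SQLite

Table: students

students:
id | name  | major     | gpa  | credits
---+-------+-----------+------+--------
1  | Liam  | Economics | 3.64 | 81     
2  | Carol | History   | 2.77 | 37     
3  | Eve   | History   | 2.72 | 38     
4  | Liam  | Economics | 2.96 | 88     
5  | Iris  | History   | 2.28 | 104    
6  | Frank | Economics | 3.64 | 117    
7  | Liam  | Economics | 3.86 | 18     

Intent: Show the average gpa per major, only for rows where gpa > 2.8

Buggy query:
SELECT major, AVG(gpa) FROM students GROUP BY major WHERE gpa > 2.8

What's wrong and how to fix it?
Bug: Row-level WHERE must come before GROUP BY in the clause order

Fix: Place WHERE between FROM and GROUP BY

Corrected query:
SELECT major, AVG(gpa) FROM students WHERE gpa > 2.8 GROUP BY major

Result:
major     | AVG(gpa)
----------+---------
Economics | 3.525   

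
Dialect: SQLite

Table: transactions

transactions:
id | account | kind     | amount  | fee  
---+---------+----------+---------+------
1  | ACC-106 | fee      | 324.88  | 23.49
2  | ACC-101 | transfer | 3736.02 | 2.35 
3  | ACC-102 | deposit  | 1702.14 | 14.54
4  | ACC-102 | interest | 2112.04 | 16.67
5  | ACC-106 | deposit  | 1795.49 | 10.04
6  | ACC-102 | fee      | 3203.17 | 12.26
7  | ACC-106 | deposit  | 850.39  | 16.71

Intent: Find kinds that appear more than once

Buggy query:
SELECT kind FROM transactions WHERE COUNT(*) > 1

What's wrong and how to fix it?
Bug: COUNT(*) is an aggregate and cannot be used in WHERE

Fix: Group first, then use HAVING for the count condition

Corrected query:
SELECT kind FROM transactions GROUP BY kind HAVING COUNT(*) > 1

Result:
kind   
-------
deposit
fee    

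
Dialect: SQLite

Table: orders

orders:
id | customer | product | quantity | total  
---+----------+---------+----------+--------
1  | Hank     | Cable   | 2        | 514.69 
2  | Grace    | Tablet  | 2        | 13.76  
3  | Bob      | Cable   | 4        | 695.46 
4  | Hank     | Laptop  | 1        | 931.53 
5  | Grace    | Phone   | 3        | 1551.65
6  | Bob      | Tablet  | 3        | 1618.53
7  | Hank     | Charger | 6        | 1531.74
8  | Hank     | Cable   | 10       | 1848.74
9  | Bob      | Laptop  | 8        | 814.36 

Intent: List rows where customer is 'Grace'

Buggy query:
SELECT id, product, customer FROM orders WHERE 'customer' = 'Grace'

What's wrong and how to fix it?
Bug: 'customer' in single quotes is a string literal, not the column; the comparison is literal-vs-literal and never true

Fix: Remove the quotes around the column name (or use double quotes for an identifier)

Corrected query:
SELECT id, product, customer FROM orders WHERE customer = 'Grace'

Result:
id | product | customer
---+---------+---------
2  | Tablet  | Grace   
5  | Phone   | Grace   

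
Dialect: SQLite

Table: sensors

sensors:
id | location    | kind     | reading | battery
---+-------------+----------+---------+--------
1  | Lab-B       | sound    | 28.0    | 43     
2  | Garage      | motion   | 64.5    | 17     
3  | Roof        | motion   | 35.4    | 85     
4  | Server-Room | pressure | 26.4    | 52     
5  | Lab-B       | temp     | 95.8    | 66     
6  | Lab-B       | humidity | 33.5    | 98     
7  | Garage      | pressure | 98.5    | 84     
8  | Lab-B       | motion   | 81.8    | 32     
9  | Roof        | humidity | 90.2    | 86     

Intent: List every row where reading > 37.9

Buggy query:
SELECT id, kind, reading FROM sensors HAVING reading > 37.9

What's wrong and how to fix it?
Bug: This is a non-aggregate query (no GROUP BY, no aggregates), so in SQLite the HAVING clause is invalid here; a row-level condition belongs in WHERE

Fix: Replace HAVING with WHERE since the condition applies to individual rows

Corrected query:
SELECT id, kind, reading FROM sensors WHERE reading > 37.9

Result:
id | kind     | reading
---+----------+--------
2  | motion   | 64.5   
5  | temp     | 95.8   
7  | pressure | 98.5   
8  | motion   | 81.8   
9  | humidity | 90.2   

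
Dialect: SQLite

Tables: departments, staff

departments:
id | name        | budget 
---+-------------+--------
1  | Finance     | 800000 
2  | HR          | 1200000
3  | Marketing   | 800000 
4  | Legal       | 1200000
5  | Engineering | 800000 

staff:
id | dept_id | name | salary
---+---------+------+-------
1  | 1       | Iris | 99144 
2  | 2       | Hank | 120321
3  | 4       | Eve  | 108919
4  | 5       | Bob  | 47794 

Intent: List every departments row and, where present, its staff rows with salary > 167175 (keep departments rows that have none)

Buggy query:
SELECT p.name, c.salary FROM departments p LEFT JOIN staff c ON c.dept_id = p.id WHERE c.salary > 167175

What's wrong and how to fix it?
Bug: A WHERE condition on the right-hand table after LEFT JOIN drops unmatched parents

Fix: Put 'c.salary > 167175' in the JOIN's ON clause instead of WHERE

Corrected query:
SELECT p.name, c.salary FROM departments p LEFT JOIN staff c ON c.dept_id = p.id AND c.salary > 167175

Result:
name        | salary
------------+-------
Finance     | NULL  
HR          | NULL  
Marketing   | NULL  
Legal       | NULL  
Engineering | NULL  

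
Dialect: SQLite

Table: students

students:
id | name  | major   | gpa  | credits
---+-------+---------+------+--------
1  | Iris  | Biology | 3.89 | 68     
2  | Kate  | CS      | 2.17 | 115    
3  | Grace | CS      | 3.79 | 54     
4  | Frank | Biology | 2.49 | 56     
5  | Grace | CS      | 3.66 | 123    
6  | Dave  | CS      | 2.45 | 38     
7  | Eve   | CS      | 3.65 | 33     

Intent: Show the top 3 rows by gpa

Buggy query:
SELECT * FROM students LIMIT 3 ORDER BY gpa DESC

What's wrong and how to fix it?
Bug: ORDER BY cannot follow LIMIT; LIMIT is the final clause

Fix: Sort with ORDER BY, then apply LIMIT

Corrected query:
SELECT * FROM students ORDER BY gpa DESC LIMIT 3

Result:
id | name  | major   | gpa  | credits
---+-------+---------+------+--------
1  | Iris  | Biology | 3.89 | 68     
3  | Grace | CS      | 3.79 | 54     
5  | Grace | CS      | 3.66 | 123    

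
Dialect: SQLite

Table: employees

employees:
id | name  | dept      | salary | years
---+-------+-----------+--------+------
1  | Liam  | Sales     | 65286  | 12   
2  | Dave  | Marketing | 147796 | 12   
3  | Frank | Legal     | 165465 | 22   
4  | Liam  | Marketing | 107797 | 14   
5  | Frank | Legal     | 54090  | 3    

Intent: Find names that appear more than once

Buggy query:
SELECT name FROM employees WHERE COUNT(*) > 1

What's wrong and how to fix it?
Bug: WHERE can't reference COUNT(*); aggregates are computed after WHERE

Fix: Group first, then use HAVING for the count condition

Corrected query:
SELECT name FROM employees GROUP BY name HAVING COUNT(*) > 1

Result:
name 
-----
Frank
Liam 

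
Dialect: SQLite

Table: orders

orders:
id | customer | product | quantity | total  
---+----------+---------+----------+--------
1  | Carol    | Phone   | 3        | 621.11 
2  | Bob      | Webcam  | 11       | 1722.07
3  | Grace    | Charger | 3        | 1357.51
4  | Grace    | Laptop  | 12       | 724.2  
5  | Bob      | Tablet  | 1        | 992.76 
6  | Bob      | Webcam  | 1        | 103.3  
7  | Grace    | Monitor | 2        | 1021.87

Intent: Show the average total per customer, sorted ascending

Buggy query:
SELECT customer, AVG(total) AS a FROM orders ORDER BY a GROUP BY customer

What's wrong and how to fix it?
Bug: ORDER BY appears before GROUP BY; SQL clause order requires GROUP BY first

Fix: Reorder: SELECT … FROM … GROUP BY … ORDER BY …

Corrected query:
SELECT customer, AVG(total) AS a FROM orders GROUP BY customer ORDER BY a

Result:
customer | a          
---------+------------
Carol    | 621.11     
Bob      | 939.376667 
Grace    | 1034.526667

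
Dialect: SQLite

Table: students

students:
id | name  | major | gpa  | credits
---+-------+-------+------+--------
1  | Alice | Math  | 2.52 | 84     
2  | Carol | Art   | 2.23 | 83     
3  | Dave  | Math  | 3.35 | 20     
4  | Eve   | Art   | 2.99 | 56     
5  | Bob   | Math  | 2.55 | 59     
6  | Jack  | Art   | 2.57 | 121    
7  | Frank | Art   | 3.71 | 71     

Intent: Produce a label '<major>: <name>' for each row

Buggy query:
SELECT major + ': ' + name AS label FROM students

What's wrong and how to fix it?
Bug: '+' is numeric addition; on text columns SQLite converts them to 0 instead of concatenating

Fix: Use the || operator for string concatenation

Corrected query:
SELECT major || ': ' || name AS label FROM students

Result:
label      
-----------
Math: Alice
Art: Carol 
Math: Dave 
Art: Eve   
Math: Bob  
Art: Jack  
Art: Frank 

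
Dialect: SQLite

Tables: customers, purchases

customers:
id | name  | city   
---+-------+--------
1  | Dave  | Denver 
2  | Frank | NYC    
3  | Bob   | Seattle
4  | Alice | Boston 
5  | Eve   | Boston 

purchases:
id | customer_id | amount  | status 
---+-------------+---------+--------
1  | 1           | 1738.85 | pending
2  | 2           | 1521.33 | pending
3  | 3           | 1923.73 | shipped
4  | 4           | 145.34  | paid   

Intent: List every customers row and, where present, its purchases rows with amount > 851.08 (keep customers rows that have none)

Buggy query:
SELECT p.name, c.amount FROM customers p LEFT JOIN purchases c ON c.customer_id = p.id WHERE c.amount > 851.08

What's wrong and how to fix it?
Bug: Filtering c.amount in WHERE discards the NULL rows produced by LEFT JOIN, turning it into an inner join

Fix: Move the right-table condition into the ON clause so unmatched parents are kept

Corrected query:
SELECT p.name, c.amount FROM customers p LEFT JOIN purchases c ON c.customer_id = p.id AND c.amount > 851.08

Result:
name  | amount 
------+--------
Dave  | 1738.85
Frank | 1521.33
Bob   | 1923.73
Alice | NULL   
Eve   | NULL   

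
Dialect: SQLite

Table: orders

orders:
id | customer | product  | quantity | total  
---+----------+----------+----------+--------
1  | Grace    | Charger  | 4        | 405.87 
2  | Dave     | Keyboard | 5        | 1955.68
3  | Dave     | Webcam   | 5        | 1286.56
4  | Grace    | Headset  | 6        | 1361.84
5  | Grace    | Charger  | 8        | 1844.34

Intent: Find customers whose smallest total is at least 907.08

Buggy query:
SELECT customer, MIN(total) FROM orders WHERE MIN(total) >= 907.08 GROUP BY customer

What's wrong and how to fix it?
Bug: MIN() in WHERE is a misuse of aggregate

Fix: Replace WHERE with HAVING after the GROUP BY

Corrected query:
SELECT customer, MIN(total) FROM orders GROUP BY customer HAVING MIN(total) >= 907.08

Result:
customer | MIN(total)
---------+-----------
Dave     | 1286.56   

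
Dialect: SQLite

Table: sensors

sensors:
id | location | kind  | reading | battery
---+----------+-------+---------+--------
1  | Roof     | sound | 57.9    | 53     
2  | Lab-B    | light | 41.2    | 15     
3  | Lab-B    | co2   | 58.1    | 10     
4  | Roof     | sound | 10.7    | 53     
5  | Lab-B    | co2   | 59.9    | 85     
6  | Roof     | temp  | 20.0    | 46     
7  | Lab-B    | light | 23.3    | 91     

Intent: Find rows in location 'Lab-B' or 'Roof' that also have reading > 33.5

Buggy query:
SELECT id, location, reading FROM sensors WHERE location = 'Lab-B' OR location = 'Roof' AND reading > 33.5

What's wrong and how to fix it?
Bug: AND binds tighter than OR, so this parses as location = 'Lab-B' OR (location = 'Roof' AND reading > 33.5)

Fix: Group the OR with parentheses (or use IN), then AND the threshold

Corrected query:
SELECT id, location, reading FROM sensors WHERE (location = 'Lab-B' OR location = 'Roof') AND reading > 33.5

Result:
id | location | reading
---+----------+--------
1  | Roof     | 57.9   
2  | Lab-B    | 41.2   
3  | Lab-B    | 58.1   
5  | Lab-B    | 59.9   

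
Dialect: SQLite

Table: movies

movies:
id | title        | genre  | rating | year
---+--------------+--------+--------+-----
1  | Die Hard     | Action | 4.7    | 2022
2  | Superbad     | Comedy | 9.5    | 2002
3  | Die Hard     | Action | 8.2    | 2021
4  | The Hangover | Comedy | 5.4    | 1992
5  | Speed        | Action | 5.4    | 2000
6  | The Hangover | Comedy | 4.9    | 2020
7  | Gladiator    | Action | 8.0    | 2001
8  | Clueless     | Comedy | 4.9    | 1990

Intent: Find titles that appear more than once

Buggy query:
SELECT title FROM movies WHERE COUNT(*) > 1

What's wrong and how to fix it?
Bug: COUNT(*) is an aggregate and cannot be used in WHERE

Fix: Group first, then use HAVING for the count condition

Corrected query:
SELECT title FROM movies GROUP BY title HAVING COUNT(*) > 1

Result:
title       
------------
Die Hard    
The Hangover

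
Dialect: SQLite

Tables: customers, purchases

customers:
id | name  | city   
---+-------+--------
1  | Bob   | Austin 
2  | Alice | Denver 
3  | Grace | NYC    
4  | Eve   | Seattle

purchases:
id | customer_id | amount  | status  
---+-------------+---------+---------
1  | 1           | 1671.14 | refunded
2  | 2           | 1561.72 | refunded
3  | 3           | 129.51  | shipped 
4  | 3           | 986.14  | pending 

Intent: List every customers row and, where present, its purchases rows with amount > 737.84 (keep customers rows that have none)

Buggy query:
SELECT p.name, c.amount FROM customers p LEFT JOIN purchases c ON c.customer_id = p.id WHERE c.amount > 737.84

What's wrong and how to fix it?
Bug: A WHERE condition on the right-hand table after LEFT JOIN drops unmatched parents

Fix: Put 'c.amount > 737.84' in the JOIN's ON clause instead of WHERE

Corrected query:
SELECT p.name, c.amount FROM customers p LEFT JOIN purchases c ON c.customer_id = p.id AND c.amount > 737.84

Result:
name  | amount 
------+--------
Bob   | 1671.14
Alice | 1561.72
Grace | 986.14 
Eve   | NULL   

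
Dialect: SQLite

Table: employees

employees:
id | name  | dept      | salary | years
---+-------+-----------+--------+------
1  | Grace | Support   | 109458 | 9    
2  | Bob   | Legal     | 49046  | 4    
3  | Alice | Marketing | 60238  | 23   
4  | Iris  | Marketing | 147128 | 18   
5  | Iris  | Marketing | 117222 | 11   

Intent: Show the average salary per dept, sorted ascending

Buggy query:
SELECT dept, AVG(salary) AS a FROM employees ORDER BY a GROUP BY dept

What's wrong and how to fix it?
Bug: GROUP BY must precede ORDER BY

Fix: Reorder: SELECT … FROM … GROUP BY … ORDER BY …

Corrected query:
SELECT dept, AVG(salary) AS a FROM employees GROUP BY dept ORDER BY a

Result:
dept      | a     
----------+-------
Legal     | 49046 
Marketing | 108196
Support   | 109458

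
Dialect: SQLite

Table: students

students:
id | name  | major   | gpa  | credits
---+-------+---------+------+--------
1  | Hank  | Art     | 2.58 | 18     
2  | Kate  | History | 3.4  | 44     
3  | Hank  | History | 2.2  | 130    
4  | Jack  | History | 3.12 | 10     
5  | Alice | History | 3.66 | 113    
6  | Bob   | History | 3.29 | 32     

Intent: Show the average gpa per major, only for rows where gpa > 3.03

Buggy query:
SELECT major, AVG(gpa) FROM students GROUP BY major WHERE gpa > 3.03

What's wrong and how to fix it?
Bug: WHERE cannot follow GROUP BY

Fix: Place WHERE between FROM and GROUP BY

Corrected query:
SELECT major, AVG(gpa) FROM students WHERE gpa > 3.03 GROUP BY major

Result:
major   | AVG(gpa)
--------+---------
History | 3.3675  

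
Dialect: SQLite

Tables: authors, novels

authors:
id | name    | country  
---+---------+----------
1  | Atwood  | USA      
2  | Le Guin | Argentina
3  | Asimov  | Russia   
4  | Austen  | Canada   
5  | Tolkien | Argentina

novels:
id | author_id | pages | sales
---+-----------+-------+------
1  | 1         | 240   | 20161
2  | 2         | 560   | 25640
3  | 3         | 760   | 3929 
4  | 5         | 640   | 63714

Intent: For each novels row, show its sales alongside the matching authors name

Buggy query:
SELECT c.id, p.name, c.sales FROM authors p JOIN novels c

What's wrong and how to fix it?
Bug: JOIN with no ON clause produces a cartesian product; every novels row pairs with every authors row

Fix: Add ON c.author_id = p.id to the JOIN

Corrected query:
SELECT c.id, p.name, c.sales FROM authors p JOIN novels c ON c.author_id = p.id

Result:
id | name    | sales
---+---------+------
1  | Atwood  | 20161
2  | Le Guin | 25640
3  | Asimov  | 3929 
4  | Tolkien | 63714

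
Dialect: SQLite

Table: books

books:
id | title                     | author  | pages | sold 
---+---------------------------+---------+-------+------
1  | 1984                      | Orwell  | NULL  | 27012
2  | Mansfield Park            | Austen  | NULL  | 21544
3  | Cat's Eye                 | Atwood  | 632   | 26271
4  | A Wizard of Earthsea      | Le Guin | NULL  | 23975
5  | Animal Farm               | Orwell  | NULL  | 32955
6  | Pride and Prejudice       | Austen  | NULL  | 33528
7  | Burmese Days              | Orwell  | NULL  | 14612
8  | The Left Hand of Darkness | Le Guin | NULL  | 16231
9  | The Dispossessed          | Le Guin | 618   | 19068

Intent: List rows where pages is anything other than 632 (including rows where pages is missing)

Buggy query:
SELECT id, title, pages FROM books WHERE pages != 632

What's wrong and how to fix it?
Bug: 'pages != 632' is unknown when pages is NULL, so NULL rows are silently excluded

Fix: Add an explicit OR pages IS NULL to include the missing-value rows

Corrected query:
SELECT id, title, pages FROM books WHERE pages != 632 OR pages IS NULL

Result:
id | title                     | pages
---+---------------------------+------
1  | 1984                      | NULL 
2  | Mansfield Park            | NULL 
4  | A Wizard of Earthsea      | NULL 
5  | Animal Farm               | NULL 
6  | Pride and Prejudice       | NULL 
7  | Burmese Days              | NULL 
8  | The Left Hand of Darkness | NULL 
9  | The Dispossessed          | 618  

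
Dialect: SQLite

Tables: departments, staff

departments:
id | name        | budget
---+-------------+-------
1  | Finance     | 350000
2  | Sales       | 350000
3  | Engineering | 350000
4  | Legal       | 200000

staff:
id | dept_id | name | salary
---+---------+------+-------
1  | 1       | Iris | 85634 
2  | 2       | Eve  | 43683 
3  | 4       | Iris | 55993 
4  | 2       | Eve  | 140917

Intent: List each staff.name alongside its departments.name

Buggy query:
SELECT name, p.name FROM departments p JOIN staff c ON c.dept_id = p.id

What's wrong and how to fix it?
Bug: Both tables have a 'name' column; the unqualified reference is ambiguous

Fix: Qualify the column with its table alias (c.name)

Corrected query:
SELECT c.name, p.name FROM departments p JOIN staff c ON c.dept_id = p.id

Result:
name | name   
-----+--------
Iris | Finance
Eve  | Sales  
Iris | Legal  
Eve  | Sales  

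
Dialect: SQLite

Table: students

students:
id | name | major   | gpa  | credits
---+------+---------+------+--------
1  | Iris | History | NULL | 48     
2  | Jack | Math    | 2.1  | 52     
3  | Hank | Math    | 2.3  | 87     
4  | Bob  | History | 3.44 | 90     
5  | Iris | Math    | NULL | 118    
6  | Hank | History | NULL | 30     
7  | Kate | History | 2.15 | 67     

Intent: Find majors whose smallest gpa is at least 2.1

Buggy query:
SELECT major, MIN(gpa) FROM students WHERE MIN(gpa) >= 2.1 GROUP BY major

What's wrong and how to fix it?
Bug: Aggregates like MIN are computed per group after WHERE runs

Fix: Replace WHERE with HAVING after the GROUP BY

Corrected query:
SELECT major, MIN(gpa) FROM students GROUP BY major HAVING MIN(gpa) >= 2.1

Result:
major   | MIN(gpa)
--------+---------
History | 2.15    
Math    | 2.1     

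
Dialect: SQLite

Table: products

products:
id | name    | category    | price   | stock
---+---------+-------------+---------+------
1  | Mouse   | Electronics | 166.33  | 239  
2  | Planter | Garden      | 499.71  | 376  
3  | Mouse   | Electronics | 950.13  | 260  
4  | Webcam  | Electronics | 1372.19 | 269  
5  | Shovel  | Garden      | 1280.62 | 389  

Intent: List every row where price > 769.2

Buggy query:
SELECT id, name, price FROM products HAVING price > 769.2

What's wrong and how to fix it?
Bug: HAVING filters the output of aggregation, but this query has no GROUP BY and no aggregate functions, so SQLite rejects it (HAVING clause on a non-aggregate query); the condition here is per row

Fix: Replace HAVING with WHERE since the condition applies to individual rows

Corrected query:
SELECT id, name, price FROM products WHERE price > 769.2

Result:
id | name   | price  
---+--------+--------
3  | Mouse  | 950.13 
4  | Webcam | 1372.19
5  | Shovel | 1280.62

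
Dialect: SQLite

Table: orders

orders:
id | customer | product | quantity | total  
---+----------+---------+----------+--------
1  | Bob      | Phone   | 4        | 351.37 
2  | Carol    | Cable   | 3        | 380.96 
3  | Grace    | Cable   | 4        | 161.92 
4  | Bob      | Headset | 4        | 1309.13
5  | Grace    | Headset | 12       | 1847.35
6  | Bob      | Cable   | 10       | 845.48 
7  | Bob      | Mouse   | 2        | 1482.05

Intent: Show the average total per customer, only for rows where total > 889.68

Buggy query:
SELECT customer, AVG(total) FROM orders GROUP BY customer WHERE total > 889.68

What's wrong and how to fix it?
Bug: Row-level WHERE must come before GROUP BY in the clause order

Fix: Place WHERE between FROM and GROUP BY

Corrected query:
SELECT customer, AVG(total) FROM orders WHERE total > 889.68 GROUP BY customer

Result:
customer | AVG(total)
---------+-----------
Bob      | 1395.59   
Grace    | 1847.35   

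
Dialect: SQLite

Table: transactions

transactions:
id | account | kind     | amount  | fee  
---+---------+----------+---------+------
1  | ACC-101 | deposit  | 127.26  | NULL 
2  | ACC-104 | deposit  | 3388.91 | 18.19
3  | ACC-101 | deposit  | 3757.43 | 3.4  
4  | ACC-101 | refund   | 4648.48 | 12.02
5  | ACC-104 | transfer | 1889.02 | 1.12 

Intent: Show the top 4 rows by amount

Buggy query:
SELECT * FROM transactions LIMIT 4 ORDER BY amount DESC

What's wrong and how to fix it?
Bug: LIMIT must come after ORDER BY

Fix: Sort with ORDER BY, then apply LIMIT

Corrected query:
SELECT * FROM transactions ORDER BY amount DESC LIMIT 4

Result:
id | account | kind     | amount  | fee  
---+---------+----------+---------+------
4  | ACC-101 | refund   | 4648.48 | 12.02
3  | ACC-101 | deposit  | 3757.43 | 3.4  
2  | ACC-104 | deposit  | 3388.91 | 18.19
5  | ACC-104 | transfer | 1889.02 | 1.12 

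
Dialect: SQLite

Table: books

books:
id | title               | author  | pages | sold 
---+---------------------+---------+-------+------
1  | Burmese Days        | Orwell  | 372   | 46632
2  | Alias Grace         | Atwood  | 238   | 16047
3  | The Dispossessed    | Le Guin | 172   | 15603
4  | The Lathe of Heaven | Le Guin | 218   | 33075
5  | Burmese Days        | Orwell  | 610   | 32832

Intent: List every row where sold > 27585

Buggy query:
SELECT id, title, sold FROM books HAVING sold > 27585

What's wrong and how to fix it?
Bug: This is a non-aggregate query (no GROUP BY, no aggregates), so in SQLite the HAVING clause is invalid here; a row-level condition belongs in WHERE

Fix: Use WHERE for row-level filtering

Corrected query:
SELECT id, title, sold FROM books WHERE sold > 27585

Result:
id | title               | sold 
---+---------------------+------
1  | Burmese Days        | 46632
4  | The Lathe of Heaven | 33075
5  | Burmese Days        | 32832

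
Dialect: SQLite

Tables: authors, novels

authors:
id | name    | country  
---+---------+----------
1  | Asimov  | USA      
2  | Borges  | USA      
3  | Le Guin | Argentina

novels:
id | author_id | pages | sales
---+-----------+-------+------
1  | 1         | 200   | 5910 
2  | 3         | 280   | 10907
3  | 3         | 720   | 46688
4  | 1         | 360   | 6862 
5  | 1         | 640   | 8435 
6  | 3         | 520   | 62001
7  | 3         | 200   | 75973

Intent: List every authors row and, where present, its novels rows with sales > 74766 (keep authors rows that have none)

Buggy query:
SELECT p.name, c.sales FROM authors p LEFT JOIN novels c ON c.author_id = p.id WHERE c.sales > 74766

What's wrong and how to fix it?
Bug: Filtering c.sales in WHERE discards the NULL rows produced by LEFT JOIN, turning it into an inner join

Fix: Put 'c.sales > 74766' in the JOIN's ON clause instead of WHERE

Corrected query:
SELECT p.name, c.sales FROM authors p LEFT JOIN novels c ON c.author_id = p.id AND c.sales > 74766

Result:
name    | sales
--------+------
Asimov  | NULL 
Borges  | NULL 
Le Guin | 75973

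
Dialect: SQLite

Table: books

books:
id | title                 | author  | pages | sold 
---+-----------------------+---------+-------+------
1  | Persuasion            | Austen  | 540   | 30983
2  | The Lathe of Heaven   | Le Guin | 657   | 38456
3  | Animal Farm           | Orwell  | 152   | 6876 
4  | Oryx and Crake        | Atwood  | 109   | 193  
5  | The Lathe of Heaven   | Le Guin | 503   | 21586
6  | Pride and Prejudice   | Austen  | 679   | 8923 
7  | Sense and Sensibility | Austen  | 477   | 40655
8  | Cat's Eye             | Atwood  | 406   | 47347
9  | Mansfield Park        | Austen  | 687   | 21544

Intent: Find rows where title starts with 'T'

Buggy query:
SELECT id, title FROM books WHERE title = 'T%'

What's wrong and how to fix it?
Bug: '=' compares the literal string including the % character; pattern matching needs LIKE

Fix: Use LIKE for wildcard pattern matching

Corrected query:
SELECT id, title FROM books WHERE title LIKE 'T%'

Result:
id | title              
---+--------------------
2  | The Lathe of Heaven
5  | The Lathe of Heaven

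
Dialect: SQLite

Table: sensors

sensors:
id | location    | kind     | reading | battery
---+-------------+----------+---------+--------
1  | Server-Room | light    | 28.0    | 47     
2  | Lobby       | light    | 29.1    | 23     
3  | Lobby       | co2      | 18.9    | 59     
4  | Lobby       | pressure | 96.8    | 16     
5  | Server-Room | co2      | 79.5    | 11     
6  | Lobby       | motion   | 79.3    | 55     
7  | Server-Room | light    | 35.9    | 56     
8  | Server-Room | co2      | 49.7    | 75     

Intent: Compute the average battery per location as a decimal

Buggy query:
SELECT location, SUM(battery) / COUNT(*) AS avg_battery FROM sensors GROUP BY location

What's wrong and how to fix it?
Bug: Both operands are integers, so '/' performs integer division and truncates

Fix: Multiply by 1.0 (or CAST to REAL) to force floating-point division

Corrected query:
SELECT location, SUM(battery) * 1.0 / COUNT(*) AS avg_battery FROM sensors GROUP BY location

Result:
location    | avg_battery
------------+------------
Lobby       | 38.25      
Server-Room | 47.25      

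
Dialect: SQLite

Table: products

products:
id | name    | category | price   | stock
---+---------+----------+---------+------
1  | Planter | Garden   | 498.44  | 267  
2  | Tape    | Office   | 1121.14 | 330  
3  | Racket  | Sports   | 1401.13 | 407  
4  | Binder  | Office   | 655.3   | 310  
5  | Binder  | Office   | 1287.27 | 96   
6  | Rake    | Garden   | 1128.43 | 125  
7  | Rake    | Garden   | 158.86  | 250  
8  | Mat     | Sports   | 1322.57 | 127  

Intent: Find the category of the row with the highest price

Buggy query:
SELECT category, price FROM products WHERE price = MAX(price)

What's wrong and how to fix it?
Bug: WHERE is evaluated per row; an aggregate over the whole table isn't defined there

Fix: Use a subquery: WHERE price = (SELECT MAX(price) FROM products)

Corrected query:
SELECT category, price FROM products WHERE price = (SELECT MAX(price) FROM products)

Result:
category | price  
---------+--------
Sports   | 1401.13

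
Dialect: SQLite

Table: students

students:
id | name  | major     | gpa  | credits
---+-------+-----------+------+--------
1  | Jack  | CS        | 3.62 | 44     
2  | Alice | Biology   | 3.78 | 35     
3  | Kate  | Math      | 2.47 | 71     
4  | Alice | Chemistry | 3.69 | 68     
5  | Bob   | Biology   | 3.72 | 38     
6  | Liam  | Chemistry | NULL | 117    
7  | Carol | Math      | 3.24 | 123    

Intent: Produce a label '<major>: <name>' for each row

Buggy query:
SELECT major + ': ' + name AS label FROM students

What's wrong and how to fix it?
Bug: '+' is numeric addition; on text columns SQLite converts them to 0 instead of concatenating

Fix: Use the || operator for string concatenation

Corrected query:
SELECT major || ': ' || name AS label FROM students

Result:
label           
----------------
CS: Jack        
Biology: Alice  
Math: Kate      
Chemistry: Alice
Biology: Bob    
Chemistry: Liam 
Math: Carol     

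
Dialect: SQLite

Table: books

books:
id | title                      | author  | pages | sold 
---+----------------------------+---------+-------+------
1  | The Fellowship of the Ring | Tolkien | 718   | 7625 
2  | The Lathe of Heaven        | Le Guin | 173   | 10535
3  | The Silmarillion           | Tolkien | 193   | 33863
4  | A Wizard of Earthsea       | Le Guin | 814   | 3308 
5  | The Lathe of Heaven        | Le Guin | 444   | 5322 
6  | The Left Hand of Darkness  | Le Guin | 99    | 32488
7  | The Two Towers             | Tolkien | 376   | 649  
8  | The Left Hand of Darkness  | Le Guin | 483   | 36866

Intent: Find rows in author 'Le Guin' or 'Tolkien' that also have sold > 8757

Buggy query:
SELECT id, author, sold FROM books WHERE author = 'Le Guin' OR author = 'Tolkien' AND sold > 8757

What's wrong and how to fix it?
Bug: AND binds tighter than OR, so this parses as author = 'Le Guin' OR (author = 'Tolkien' AND sold > 8757)

Fix: Group the OR with parentheses (or use IN), then AND the threshold

Corrected query:
SELECT id, author, sold FROM books WHERE (author = 'Le Guin' OR author = 'Tolkien') AND sold > 8757

Result:
id | author  | sold 
---+---------+------
2  | Le Guin | 10535
3  | Tolkien | 33863
6  | Le Guin | 32488
8  | Le Guin | 36866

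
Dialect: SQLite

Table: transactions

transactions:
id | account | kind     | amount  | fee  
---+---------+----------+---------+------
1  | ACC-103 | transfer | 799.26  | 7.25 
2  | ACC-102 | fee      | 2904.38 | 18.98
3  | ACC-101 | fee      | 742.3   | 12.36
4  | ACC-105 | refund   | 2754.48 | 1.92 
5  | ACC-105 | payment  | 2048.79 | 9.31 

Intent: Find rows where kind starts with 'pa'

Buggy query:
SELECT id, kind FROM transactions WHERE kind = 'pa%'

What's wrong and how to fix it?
Bug: Wildcards only work with LIKE; '=' treats '%' as a literal character

Fix: Use LIKE for wildcard pattern matching

Corrected query:
SELECT id, kind FROM transactions WHERE kind LIKE 'pa%'

Result:
id | kind   
---+--------
5  | payment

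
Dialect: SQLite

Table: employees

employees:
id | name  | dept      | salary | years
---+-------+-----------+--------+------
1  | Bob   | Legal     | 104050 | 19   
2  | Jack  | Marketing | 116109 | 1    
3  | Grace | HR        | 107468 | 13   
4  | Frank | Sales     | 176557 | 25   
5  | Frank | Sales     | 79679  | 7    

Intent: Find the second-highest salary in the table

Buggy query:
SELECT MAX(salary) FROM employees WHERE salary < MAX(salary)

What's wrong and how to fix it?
Bug: The inner MAX is an aggregate inside WHERE, which is not allowed

Fix: Put the inner MAX in a scalar subquery

Corrected query:
SELECT MAX(salary) FROM employees WHERE salary < (SELECT MAX(salary) FROM employees)

Result:
MAX(salary)
-----------
116109     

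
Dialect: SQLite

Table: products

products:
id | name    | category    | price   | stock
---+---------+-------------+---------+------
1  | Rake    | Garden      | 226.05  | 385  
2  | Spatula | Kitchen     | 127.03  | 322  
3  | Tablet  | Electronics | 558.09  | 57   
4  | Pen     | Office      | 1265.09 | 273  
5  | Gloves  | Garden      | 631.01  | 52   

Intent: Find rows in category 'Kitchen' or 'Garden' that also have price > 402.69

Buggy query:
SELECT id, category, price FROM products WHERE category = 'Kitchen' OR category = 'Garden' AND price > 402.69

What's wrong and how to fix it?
Bug: AND binds tighter than OR, so this parses as category = 'Kitchen' OR (category = 'Garden' AND price > 402.69)

Fix: Group the OR with parentheses (or use IN), then AND the threshold

Corrected query:
SELECT id, category, price FROM products WHERE (category = 'Kitchen' OR category = 'Garden') AND price > 402.69

Result:
id | category | price 
---+----------+-------
5  | Garden   | 631.01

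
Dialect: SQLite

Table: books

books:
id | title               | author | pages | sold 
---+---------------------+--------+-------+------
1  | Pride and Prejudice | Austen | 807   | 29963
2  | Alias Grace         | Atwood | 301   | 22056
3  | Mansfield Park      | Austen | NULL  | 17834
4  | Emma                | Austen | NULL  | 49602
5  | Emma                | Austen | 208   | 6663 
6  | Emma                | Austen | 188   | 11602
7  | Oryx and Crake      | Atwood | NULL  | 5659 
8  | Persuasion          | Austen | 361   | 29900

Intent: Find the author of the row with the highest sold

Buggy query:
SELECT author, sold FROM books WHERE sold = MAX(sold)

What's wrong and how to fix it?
Bug: WHERE is evaluated per row; an aggregate over the whole table isn't defined there

Fix: Wrap MAX in a scalar subquery so WHERE compares against a single value

Corrected query:
SELECT author, sold FROM books WHERE sold = (SELECT MAX(sold) FROM books)

Result:
author | sold 
-------+------
Austen | 49602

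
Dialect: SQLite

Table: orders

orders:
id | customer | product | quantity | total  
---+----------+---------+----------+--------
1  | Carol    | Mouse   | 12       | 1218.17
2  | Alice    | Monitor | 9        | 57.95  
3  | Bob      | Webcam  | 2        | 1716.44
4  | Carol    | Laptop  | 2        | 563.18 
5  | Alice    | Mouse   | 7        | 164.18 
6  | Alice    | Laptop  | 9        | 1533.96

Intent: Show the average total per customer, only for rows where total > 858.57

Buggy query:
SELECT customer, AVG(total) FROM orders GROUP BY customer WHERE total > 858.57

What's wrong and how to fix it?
Bug: WHERE cannot follow GROUP BY

Fix: Place WHERE between FROM and GROUP BY

Corrected query:
SELECT customer, AVG(total) FROM orders WHERE total > 858.57 GROUP BY customer

Result:
customer | AVG(total)
---------+-----------
Alice    | 1533.96   
Bob      | 1716.44   
Carol    | 1218.17   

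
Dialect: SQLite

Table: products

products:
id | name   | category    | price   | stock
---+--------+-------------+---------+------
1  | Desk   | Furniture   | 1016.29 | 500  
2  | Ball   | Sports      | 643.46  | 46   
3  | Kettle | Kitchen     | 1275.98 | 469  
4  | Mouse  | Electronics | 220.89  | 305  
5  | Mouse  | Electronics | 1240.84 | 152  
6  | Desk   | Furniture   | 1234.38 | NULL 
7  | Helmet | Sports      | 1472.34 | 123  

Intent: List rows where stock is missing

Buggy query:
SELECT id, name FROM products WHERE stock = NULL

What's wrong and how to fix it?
Bug: Comparing to NULL with '=' never matches; NULL = NULL is unknown, not true

Fix: Replace '= NULL' with 'IS NULL'

Corrected query:
SELECT id, name FROM products WHERE stock IS NULL

Result:
id | name
---+-----
6  | Desk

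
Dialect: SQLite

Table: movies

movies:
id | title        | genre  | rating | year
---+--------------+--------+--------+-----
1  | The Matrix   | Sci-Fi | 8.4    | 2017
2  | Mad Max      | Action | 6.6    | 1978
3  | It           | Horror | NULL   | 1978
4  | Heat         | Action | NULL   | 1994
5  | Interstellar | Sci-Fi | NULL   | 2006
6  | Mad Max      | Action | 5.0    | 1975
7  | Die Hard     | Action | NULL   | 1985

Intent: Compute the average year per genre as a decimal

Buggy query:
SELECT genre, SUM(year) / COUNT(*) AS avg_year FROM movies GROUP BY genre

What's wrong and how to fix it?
Bug: Both operands are integers, so '/' performs integer division and truncates

Fix: Cast one side to REAL so the division keeps the fractional part

Corrected query:
SELECT genre, SUM(year) * 1.0 / COUNT(*) AS avg_year FROM movies GROUP BY genre

Result:
genre  | avg_year
-------+---------
Action | 1983    
Horror | 1978    
Sci-Fi | 2011.5  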